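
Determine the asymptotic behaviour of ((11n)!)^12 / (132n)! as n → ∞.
((11n)!)^12/(132n)! ~ ((2π·11n)^(11/2) / sqrt(12)) · 12^(−12·11n)  →  0

Write N = 11n. Stirling: N! ~ sqrt(2π N)(N/e)^N and (12N)! ~ sqrt(2π·12N)·(12N/e)^(12N).
  (N!)^12/(12N)! ~ (2π N)^(12/2) (N/e)^(12N) / [sqrt(2π·12N) (12N/e)^(12N)]
     = (2π N)^(12/2) / sqrt(2π·12N) · (N/(12N))^(12N)
     = (2π N)^((12−1)/2) / sqrt(12) · 12^(−12N).
Since 12^12 > 1, the factor 12^(−12N) decays exponentially, so the ratio → 0. Substituting N = 11n gives the stated form.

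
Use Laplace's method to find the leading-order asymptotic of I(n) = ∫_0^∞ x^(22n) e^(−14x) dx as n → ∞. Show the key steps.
I(n) ~ (sqrt(2π·22n) / 14) · (22n/(14e))^(22n)

Write the integrand as exp(22n ln x − 14x) and set f(x) = 22n ln x − 14x. Then f'(x) = 22n/x − 14 = 0 at x* = 22n/14, and f''(x*) = −22n/x*^2 = −14^2/(22n). Laplace's method (interior maximum) gives
  I(n) ~ e^(f(x*)) · sqrt(2π / |f''(x*)|)
        = exp(22n ln(22n/14) − 22n) · sqrt(2π · 22n / 14^2)
        = (22n/14)^(22n) e^(−22n) · sqrt(2π·22n) / 14
        = (sqrt(2π·22n) / 14) · (22n/(14e))^(22n).
This matches Γ(22n+1)/14^(22n+1) with Stirling applied to Γ.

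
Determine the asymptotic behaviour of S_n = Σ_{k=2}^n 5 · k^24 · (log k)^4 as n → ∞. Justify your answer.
S_n ~ n^25 · (log n)^4 / 5

By integral comparison, S_n = ∫_1^n 5 · x^24 · (log x)^4 dx + O(n^24 · (log n)^4). For the integral, the leading term of ∫_1^n x^24 (log x)^4 dx is n^25/25 · (log n)^4 (by repeated integration by parts; each step lowers the log-exponent and produces a relatively O(1/log n) correction). Hence S_n ~ n^25 · (log n)^4 / 5.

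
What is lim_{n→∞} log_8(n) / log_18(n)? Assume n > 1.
lim = ln(18) / ln(8) = log_8(18)

Change of base: log_8(n) = ln n / ln 8 and log_18(n) = ln n / ln 18. The ratio is (ln n / ln 8) · (ln 18 / ln n) = ln 18 / ln 8, a constant independent of n. So the limit is ln 18 / ln 8 = log_8(18).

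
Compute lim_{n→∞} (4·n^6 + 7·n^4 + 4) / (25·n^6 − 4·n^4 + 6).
lim = 4/25

For large n the leading n^6 terms dominate both numerator and denominator. Dividing top and bottom by n^6, every other term tends to 0, leaving 4/25.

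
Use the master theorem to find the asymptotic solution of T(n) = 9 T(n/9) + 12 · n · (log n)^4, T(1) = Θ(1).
T(n) = Θ(n · (log n)^5)

Here log_9 9 = 1 and f(n) = 12 · n · (log n)^4 = Θ(n^(log_9 9) · (log n)^4). This is the extended Case 2 of the master theorem (f matches the critical exponent up to log factors), giving T(n) = Θ(n^(log_9 9) · (log n)^(4+1)) = Θ(n · (log n)^5).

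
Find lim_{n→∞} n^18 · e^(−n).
lim = 0

Exponentials with base > 1 dominate every fixed polynomial: for any fixed c, n^c / e^n → 0 as n → ∞ (e.g. by the ratio test, or since e^n grows faster than any power of n). Hence n^18 · e^(−n) = n^18 / e^n → 0.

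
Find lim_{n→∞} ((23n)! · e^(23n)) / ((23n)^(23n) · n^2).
lim = 0

Stirling: (23n)! ~ sqrt(2π·23n) · (23n/e)^(23n). Hence
  (23n)! · e^(23n) / (23n)^(23n) ~ sqrt(2π·23n).
Dividing by n^2: sqrt(2π·23n) / n^2 = sqrt(2π·23) · n^((1−4)/2), so the expression behaves like sqrt(2π·23) · n^((1−4)/2) → 0.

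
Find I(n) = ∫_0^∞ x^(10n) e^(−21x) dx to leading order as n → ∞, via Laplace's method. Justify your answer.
I(n) ~ (sqrt(2π·10n) / 21) · (10n/(21e))^(10n)

Write the integrand as exp(10n ln x − 21x) and set f(x) = 10n ln x − 21x. Then f'(x) = 10n/x − 21 = 0 at x* = 10n/21, and f''(x*) = −10n/x*^2 = −21^2/(10n). Laplace's method (interior maximum) gives
  I(n) ~ e^(f(x*)) · sqrt(2π / |f''(x*)|)
        = exp(10n ln(10n/21) − 10n) · sqrt(2π · 10n / 21^2)
        = (10n/21)^(10n) e^(−10n) · sqrt(2π·10n) / 21
        = (sqrt(2π·10n) / 21) · (10n/(21e))^(10n).
This matches Γ(10n+1)/21^(10n+1) with Stirling applied to Γ.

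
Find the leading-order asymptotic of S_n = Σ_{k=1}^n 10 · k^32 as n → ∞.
S_n ~ 10 · n^33 / 33

By integral comparison (Euler-Maclaurin), Σ_{k=1}^n 10 · k^32 = 10 · ∫_0^n x^32 dx + O(n^32) = 10 · n^33/33 + O(n^32). (Equivalently, Faulhaber's formula gives the same leading term.)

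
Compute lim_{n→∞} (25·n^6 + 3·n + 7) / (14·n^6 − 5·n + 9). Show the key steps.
lim = 25/14

For large n the leading n^6 terms dominate both numerator and denominator. Dividing top and bottom by n^6, every other term tends to 0, leaving 25/14.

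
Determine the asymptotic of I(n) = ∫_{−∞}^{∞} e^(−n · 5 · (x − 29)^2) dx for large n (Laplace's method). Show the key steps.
I(n) = sqrt(π/(5n))

Here φ(x) = 5 · (x − 29)^2 has its unique minimum at x* = 29 with φ(x*) = 0 and φ''(x*) = 10. Laplace's method gives
  I(n) ~ e^(−n φ(x*)) · sqrt(2π / (n · φ''(x*))) = sqrt(2π / (10n)) = sqrt(π/(5n)).
This is exact: substituting u = (x − 29)·sqrt(5n) gives I(n) = (1/sqrt(5n)) ∫_{−∞}^{∞} e^(−u^2) du = sqrt(π/(5n)).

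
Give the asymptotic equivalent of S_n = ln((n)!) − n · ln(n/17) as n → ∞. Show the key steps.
S_n ~ n · (ln 17 − 1) + O(ln n)

Stirling: ln((n)!) = n ln(n) − n + O(ln n).
  S_n = n ln(n) − n − n ln(n/17) + O(ln n)
      = n ln(n) − n ln n + n ln 17 − n + O(ln n)
      = n ln 17 − n + O(ln n)
      = n (ln 17 − 1) + O(ln n).
Numerically ln(17) − 1 ≈ 1.8332.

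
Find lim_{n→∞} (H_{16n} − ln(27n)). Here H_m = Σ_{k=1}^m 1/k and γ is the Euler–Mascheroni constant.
lim = ln(16/27) + γ

By Euler-Maclaurin, H_m = ln m + γ + O(1/m). So
  H_{16n} − ln(27n) = ln(16n) + γ − ln(27n) + O(1/n)
                       = ln(16/27) + γ + O(1/n).
Hence the limit is ln(16/27) + γ.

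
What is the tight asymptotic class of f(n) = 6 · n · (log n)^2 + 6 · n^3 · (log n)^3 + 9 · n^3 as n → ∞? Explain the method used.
f(n) ∈ Θ(n^3 · (log n)^3)

Compare the terms by growth order. For large n, n^a · (log n)^b dominates n^a' · (log n)^b' iff a > a', or (a = a' and b > b'). Ranking the 3 terms shows the dominant one is 6 · n^3 · (log n)^3. Hence f(n) ∈ Θ(n^3 · (log n)^3).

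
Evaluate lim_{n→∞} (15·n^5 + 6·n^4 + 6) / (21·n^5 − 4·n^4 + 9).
lim = 15/21 = 5/7

For large n the leading n^5 terms dominate both numerator and denominator. Dividing top and bottom by n^5, every other term tends to 0, leaving 15/21 = 5/7.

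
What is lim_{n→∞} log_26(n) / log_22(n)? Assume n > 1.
lim = ln(22) / ln(26) = log_26(22)

Change of base: log_26(n) = ln n / ln 26 and log_22(n) = ln n / ln 22. The ratio is (ln n / ln 26) · (ln 22 / ln n) = ln 22 / ln 26, a constant independent of n. So the limit is ln 22 / ln 26 = log_26(22).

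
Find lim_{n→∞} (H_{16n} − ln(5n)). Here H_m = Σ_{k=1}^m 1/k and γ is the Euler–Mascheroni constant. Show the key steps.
lim = ln(16/5) + γ

By Euler-Maclaurin, H_m = ln m + γ + O(1/m). So
  H_{16n} − ln(5n) = ln(16n) + γ − ln(5n) + O(1/n)
                       = ln(16/5) + γ + O(1/n).
Hence the limit is ln(16/5) + γ.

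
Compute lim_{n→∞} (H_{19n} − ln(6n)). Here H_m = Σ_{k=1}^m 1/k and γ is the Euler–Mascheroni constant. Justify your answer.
lim = ln(19/6) + γ

By Euler-Maclaurin, H_m = ln m + γ + O(1/m). So
  H_{19n} − ln(6n) = ln(19n) + γ − ln(6n) + O(1/n)
                       = ln(19/6) + γ + O(1/n).
Hence the limit is ln(19/6) + γ.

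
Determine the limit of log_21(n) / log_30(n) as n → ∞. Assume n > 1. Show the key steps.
lim = ln(30) / ln(21) = log_21(30)

Change of base: log_21(n) = ln n / ln 21 and log_30(n) = ln n / ln 30. The ratio is (ln n / ln 21) · (ln 30 / ln n) = ln 30 / ln 21, a constant independent of n. So the limit is ln 30 / ln 21 = log_21(30).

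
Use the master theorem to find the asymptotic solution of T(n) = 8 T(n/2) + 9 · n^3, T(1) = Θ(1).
T(n) = Θ(n^3 log n)

log_2 8 = 3, and f(n) = 9 · n^3 = Θ(n^(log_2 8)). This is Case 2 of the master theorem: T(n) = Θ(f(n) · log n) = Θ(n^3 log n).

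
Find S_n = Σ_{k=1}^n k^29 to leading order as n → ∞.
S_n ~ n^30 / 30

By integral comparison (Euler-Maclaurin), Σ_{k=1}^n k^29 = ∫_0^n x^29 dx + O(n^29) = n^30/30 + O(n^29). (Equivalently, Faulhaber's formula gives the same leading term.)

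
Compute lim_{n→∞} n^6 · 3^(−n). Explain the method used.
lim = 0

Exponentials with base > 1 dominate every fixed polynomial: for any fixed c, n^c / 3^n → 0 as n → ∞ (e.g. by the ratio test, or by writing 3^n = e^(n ln 3) and noting e^(n ln 3) / n^c → ∞). Hence n^6 · 3^(−n) = n^6 / 3^n → 0.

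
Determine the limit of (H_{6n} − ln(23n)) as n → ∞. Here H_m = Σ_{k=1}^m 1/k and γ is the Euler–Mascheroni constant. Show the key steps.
lim = ln(6/23) + γ

By Euler-Maclaurin, H_m = ln m + γ + O(1/m). So
  H_{6n} − ln(23n) = ln(6n) + γ − ln(23n) + O(1/n)
                       = ln(6/23) + γ + O(1/n).
Hence the limit is ln(6/23) + γ.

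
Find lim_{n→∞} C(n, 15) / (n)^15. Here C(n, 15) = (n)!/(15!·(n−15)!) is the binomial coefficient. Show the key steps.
lim = 1/15! = 1/1307674368000

With N = n → ∞: C(N, 15) / N^15 = [N(N−1)…(N−14)] / (15! · N^15) = (1/15!) · 1 · (1 − 1/n) · … · (1 − 14/n). Each factor → 1 as N → ∞, so the limit is 1/15! = 1/1307674368000.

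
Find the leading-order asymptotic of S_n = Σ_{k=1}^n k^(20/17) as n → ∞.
S_n ~ (17/37) · n^(37/17)

Integral comparison: Σ_{k=1}^n k^(20/17) = ∫_0^n x^(20/17) dx + O(n^(20/17)). The integral is n^(1 + 20/17) / (1 + 20/17) = n^((20+17)/17) / ((20+17)/17) = (17/37) · n^(37/17).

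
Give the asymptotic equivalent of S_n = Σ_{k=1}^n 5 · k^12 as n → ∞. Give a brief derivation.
S_n ~ 5 · n^13 / 13

By integral comparison (Euler-Maclaurin), Σ_{k=1}^n 5 · k^12 = 5 · ∫_0^n x^12 dx + O(n^12) = 5 · n^13/13 + O(n^12). (Equivalently, Faulhaber's formula gives the same leading term.)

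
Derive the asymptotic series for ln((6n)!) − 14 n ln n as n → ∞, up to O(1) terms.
ln((6n)!) − 14 n ln n = −8 n ln n + 6(ln 6 − 1) n + (1/2) ln(2π·6n) + O(1/n)

Stirling: ln((6n)!) = 6n ln(6n) − 6n + (1/2) ln(2π·6n) + O(1/n).
Expand 6n ln(6n) = 6n (ln n + ln 6) = 6n ln n + 6n ln 6.
Subtract 14n ln n: leading term is (6 − 14) n ln n = −8 n ln n. The next term is 6n ln 6 − 6n = 6(ln 6 − 1) n. Then the (1/2) ln(2π·6n) correction.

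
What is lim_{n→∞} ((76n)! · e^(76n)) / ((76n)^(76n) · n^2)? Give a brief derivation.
lim = 0

Stirling: (76n)! ~ sqrt(2π·76n) · (76n/e)^(76n). Hence
  (76n)! · e^(76n) / (76n)^(76n) ~ sqrt(2π·76n).
Dividing by n^2: sqrt(2π·76n) / n^2 = sqrt(2π·76) · n^((1−4)/2), so the expression behaves like sqrt(2π·76) · n^((1−4)/2) → 0.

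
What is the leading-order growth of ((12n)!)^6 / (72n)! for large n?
((12n)!)^6/(72n)! ~ ((2π·12n)^(5/2) / sqrt(6)) · 6^(−6·12n)  →  0

Write N = 12n. Stirling: N! ~ sqrt(2π N)(N/e)^N and (6N)! ~ sqrt(2π·6N)·(6N/e)^(6N).
  (N!)^6/(6N)! ~ (2π N)^(6/2) (N/e)^(6N) / [sqrt(2π·6N) (6N/e)^(6N)]
     = (2π N)^(6/2) / sqrt(2π·6N) · (N/(6N))^(6N)
     = (2π N)^((6−1)/2) / sqrt(6) · 6^(−6N).
Since 6^6 > 1, the factor 6^(−6N) decays exponentially, so the ratio → 0. Substituting N = 12n gives the stated form.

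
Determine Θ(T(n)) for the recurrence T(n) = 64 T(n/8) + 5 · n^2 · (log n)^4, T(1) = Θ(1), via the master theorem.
T(n) = Θ(n^2 · (log n)^5)

Here log_8 64 = 2 and f(n) = 5 · n^2 · (log n)^4 = Θ(n^(log_8 64) · (log n)^4). This is the extended Case 2 of the master theorem (f matches the critical exponent up to log factors), giving T(n) = Θ(n^(log_8 64) · (log n)^(4+1)) = Θ(n^2 · (log n)^5).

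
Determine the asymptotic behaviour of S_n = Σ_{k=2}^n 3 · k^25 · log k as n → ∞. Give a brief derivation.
S_n ~ 3 · n^26 log n / 26 − 3 · n^26 / 676

By integral comparison, S_n = ∫_1^n 3 · x^25 · log x dx + O(n^25 · log n). For the integral, ∫ x^25 log x dx = n^26 log n / 26 − n^26/676 (integration by parts). Hence S_n ~ 3 · n^26 log n / 26 − 3 · n^26 / 676.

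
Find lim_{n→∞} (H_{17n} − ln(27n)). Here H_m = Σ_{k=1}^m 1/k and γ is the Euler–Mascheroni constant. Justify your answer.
lim = ln(17/27) + γ

By Euler-Maclaurin, H_m = ln m + γ + O(1/m). So
  H_{17n} − ln(27n) = ln(17n) + γ − ln(27n) + O(1/n)
                       = ln(17/27) + γ + O(1/n).
Hence the limit is ln(17/27) + γ.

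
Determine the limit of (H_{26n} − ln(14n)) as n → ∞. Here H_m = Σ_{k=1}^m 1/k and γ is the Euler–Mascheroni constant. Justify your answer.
lim = ln(13/7) + γ

By Euler-Maclaurin, H_m = ln m + γ + O(1/m). So
  H_{26n} − ln(14n) = ln(26n) + γ − ln(14n) + O(1/n)
                       = ln(26/14) + γ + O(1/n).
Hence the limit is ln(26/14) + γ (= ln(13/7)).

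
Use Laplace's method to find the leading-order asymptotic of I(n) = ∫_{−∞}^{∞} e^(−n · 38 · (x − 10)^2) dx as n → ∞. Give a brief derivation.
I(n) = sqrt(π/(38n))

Here φ(x) = 38 · (x − 10)^2 has its unique minimum at x* = 10 with φ(x*) = 0 and φ''(x*) = 76. Laplace's method gives
  I(n) ~ e^(−n φ(x*)) · sqrt(2π / (n · φ''(x*))) = sqrt(2π / (76n)) = sqrt(π/(38n)).
This is exact: substituting u = (x − 10)·sqrt(38n) gives I(n) = (1/sqrt(38n)) ∫_{−∞}^{∞} e^(−u^2) du = sqrt(π/(38n)).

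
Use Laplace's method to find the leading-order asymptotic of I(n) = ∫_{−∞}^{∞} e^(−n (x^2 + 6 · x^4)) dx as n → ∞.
I(n) ~ sqrt(π/n)

φ(x) = x^2 + 6 · x^4 has its unique global minimum at x* = 0 (since φ'(x) = 2x + 24x^3 = 0 only at x = 0 for real x with both coefficients positive, and φ → ∞ as |x| → ∞). At x* = 0, φ(0) = 0 and φ''(0) = 2. Laplace's method then gives
  I(n) ~ sqrt(2π / (n · φ''(0))) · e^(−n φ(0)) = sqrt(2π / (2n)) = sqrt(π/n).
The 6 · x^4 term contributes only at subleading order (an O(1/n) relative correction).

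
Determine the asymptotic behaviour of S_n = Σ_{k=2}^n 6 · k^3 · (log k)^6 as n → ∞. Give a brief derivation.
S_n ~ 3 · n^4 · (log n)^6 / 2

By integral comparison, S_n = ∫_1^n 6 · x^3 · (log x)^6 dx + O(n^3 · (log n)^6). For the integral, the leading term of ∫_1^n x^3 (log x)^6 dx is n^4/4 · (log n)^6 (by repeated integration by parts; each step lowers the log-exponent and produces a relatively O(1/log n) correction). Hence S_n ~ 3 · n^4 · (log n)^6 / 2.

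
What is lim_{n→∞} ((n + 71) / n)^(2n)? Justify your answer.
lim = e^142

Rewrite as (1 + 71/n)^(2n). By the standard limit (1 + x/n)^n → e^x, we have (1 + 71/n)^n → e^71, and raising to the 2nd power gives e^142.
More precisely, ln[(1 + 71/n)^(2n)] = 2n · ln(1 + 71/n) = 2n · (71/n + O(1/n^2)) = 142 + O(1/n) → 142.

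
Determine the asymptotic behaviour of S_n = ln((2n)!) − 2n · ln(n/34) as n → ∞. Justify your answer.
S_n ~ 2n · (ln 68 − 1) + O(ln n)

Stirling: ln((2n)!) = 2n ln(2n) − 2n + O(ln n).
  S_n = 2n ln(2n) − 2n − 2n ln(n/34) + O(ln n)
      = 2n ln(2n) − 2n ln n + 2n ln 34 − 2n + O(ln n)
      = 2n ln 2 + 2n ln 34 − 2n + O(ln n)
      = 2n (ln 68 − 1) + O(ln n).
Numerically ln(68) − 1 ≈ 3.2195.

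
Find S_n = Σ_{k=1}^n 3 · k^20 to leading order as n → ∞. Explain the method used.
S_n ~ n^21 / 7

By integral comparison (Euler-Maclaurin), Σ_{k=1}^n 3 · k^20 = 3 · ∫_0^n x^20 dx + O(n^20) = 3 · n^21/21 = n^21 / 7 + O(n^20). (Equivalently, Faulhaber's formula gives the same leading term.)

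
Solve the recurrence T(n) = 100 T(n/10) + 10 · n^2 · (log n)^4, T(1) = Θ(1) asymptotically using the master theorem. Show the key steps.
T(n) = Θ(n^2 · (log n)^5)

Here log_10 100 = 2 and f(n) = 10 · n^2 · (log n)^4 = Θ(n^(log_10 100) · (log n)^4). This is the extended Case 2 of the master theorem (f matches the critical exponent up to log factors), giving T(n) = Θ(n^(log_10 100) · (log n)^(4+1)) = Θ(n^2 · (log n)^5).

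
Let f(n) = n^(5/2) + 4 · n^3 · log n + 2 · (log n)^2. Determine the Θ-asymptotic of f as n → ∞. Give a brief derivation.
f(n) ∈ Θ(n^3 · log n)

Compare the terms by growth order. For large n, n^a · (log n)^b dominates n^a' · (log n)^b' iff a > a', or (a = a' and b > b'). Ranking the 3 terms shows the dominant one is 4 · n^3 · log n. Hence f(n) ∈ Θ(n^3 · log n).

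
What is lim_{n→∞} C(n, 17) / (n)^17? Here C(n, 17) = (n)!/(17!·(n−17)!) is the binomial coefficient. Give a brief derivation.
lim = 1/17! = 1/355687428096000

With N = n → ∞: C(N, 17) / N^17 = [N(N−1)…(N−16)] / (17! · N^17) = (1/17!) · 1 · (1 − 1/n) · … · (1 − 16/n). Each factor → 1 as N → ∞, so the limit is 1/17! = 1/355687428096000.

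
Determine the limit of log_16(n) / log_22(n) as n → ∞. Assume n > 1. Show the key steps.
lim = ln(22) / ln(16) = log_16(22)

Change of base: log_16(n) = ln n / ln 16 and log_22(n) = ln n / ln 22. The ratio is (ln n / ln 16) · (ln 22 / ln n) = ln 22 / ln 16, a constant independent of n. So the limit is ln 22 / ln 16 = log_16(22).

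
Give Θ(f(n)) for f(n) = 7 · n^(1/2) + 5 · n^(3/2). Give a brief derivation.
f(n) ∈ Θ(n^(3/2))

Compare the terms by growth order. For large n, n^a · (log n)^b dominates n^a' · (log n)^b' iff a > a', or (a = a' and b > b'). Ranking the 2 terms shows the dominant one is 5 · n^(3/2). Hence f(n) ∈ Θ(n^(3/2)).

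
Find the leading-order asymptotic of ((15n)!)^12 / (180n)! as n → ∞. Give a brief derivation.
((15n)!)^12/(180n)! ~ ((2π·15n)^(11/2) / sqrt(12)) · 12^(−12·15n)  →  0

Write N = 15n. Stirling: N! ~ sqrt(2π N)(N/e)^N and (12N)! ~ sqrt(2π·12N)·(12N/e)^(12N).
  (N!)^12/(12N)! ~ (2π N)^(12/2) (N/e)^(12N) / [sqrt(2π·12N) (12N/e)^(12N)]
     = (2π N)^(12/2) / sqrt(2π·12N) · (N/(12N))^(12N)
     = (2π N)^((12−1)/2) / sqrt(12) · 12^(−12N).
Since 12^12 > 1, the factor 12^(−12N) decays exponentially, so the ratio → 0. Substituting N = 15n gives the stated form.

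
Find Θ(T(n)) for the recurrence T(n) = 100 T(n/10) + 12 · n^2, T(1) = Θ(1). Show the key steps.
T(n) = Θ(n^2 log n)

log_10 100 = 2, and f(n) = 12 · n^2 = Θ(n^(log_10 100)). This is Case 2 of the master theorem: T(n) = Θ(f(n) · log n) = Θ(n^2 log n).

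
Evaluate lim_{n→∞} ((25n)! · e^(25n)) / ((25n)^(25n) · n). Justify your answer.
lim = 0

Stirling: (25n)! ~ sqrt(2π·25n) · (25n/e)^(25n). Hence
  (25n)! · e^(25n) / (25n)^(25n) ~ sqrt(2π·25n).
Dividing by n: sqrt(2π·25n) / n = sqrt(2π·25) · n^((1−2)/2), so the expression behaves like sqrt(2π·25) · n^((1−2)/2) → 0.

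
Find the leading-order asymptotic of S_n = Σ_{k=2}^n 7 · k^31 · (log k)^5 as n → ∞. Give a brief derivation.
S_n ~ 7 · n^32 · (log n)^5 / 32

By integral comparison, S_n = ∫_1^n 7 · x^31 · (log x)^5 dx + O(n^31 · (log n)^5). For the integral, the leading term of ∫_1^n x^31 (log x)^5 dx is n^32/32 · (log n)^5 (by repeated integration by parts; each step lowers the log-exponent and produces a relatively O(1/log n) correction). Hence S_n ~ 7 · n^32 · (log n)^5 / 32.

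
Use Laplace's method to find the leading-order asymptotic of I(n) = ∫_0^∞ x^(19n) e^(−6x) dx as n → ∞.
I(n) ~ (sqrt(2π·19n) / 6) · (19n/(6e))^(19n)

Write the integrand as exp(19n ln x − 6x) and set f(x) = 19n ln x − 6x. Then f'(x) = 19n/x − 6 = 0 at x* = 19n/6, and f''(x*) = −19n/x*^2 = −6^2/(19n). Laplace's method (interior maximum) gives
  I(n) ~ e^(f(x*)) · sqrt(2π / |f''(x*)|)
        = exp(19n ln(19n/6) − 19n) · sqrt(2π · 19n / 6^2)
        = (19n/6)^(19n) e^(−19n) · sqrt(2π·19n) / 6
        = (sqrt(2π·19n) / 6) · (19n/(6e))^(19n).
This matches Γ(19n+1)/6^(19n+1) with Stirling applied to Γ.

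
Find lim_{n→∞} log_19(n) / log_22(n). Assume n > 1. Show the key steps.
lim = ln(22) / ln(19) = log_19(22)

Change of base: log_19(n) = ln n / ln 19 and log_22(n) = ln n / ln 22. The ratio is (ln n / ln 19) · (ln 22 / ln n) = ln 22 / ln 19, a constant independent of n. So the limit is ln 22 / ln 19 = log_19(22).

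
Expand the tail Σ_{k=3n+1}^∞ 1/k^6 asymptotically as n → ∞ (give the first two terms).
Σ_{k>3n} 1/k^6 = 1/(5 · (3n)^5) − 1/(2 · (3n)^6) + O(1/(3n)^7)

Compare to the integral: ∫_{3n}^∞ x^(−6) dx = [−x^(−5)/5]_{3n}^∞ = 1/((6−1)·(3n)^5). The Euler-Maclaurin correction adds −f(3n)/2 = −1/(2·(3n)^6). Euler-Maclaurin then gives
  Σ_{k>3n} 1/k^6 = ∫_{3n}^∞ dx/x^6 − 1/(2·(3n)^6) + O(1/(3n)^7).
(Equivalently this is ζ(6) − Σ_{k≤3n} 1/k^6.)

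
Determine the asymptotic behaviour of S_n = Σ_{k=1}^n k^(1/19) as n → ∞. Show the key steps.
S_n ~ (19/20) · n^(20/19)

Integral comparison: Σ_{k=1}^n k^(1/19) = ∫_0^n x^(1/19) dx + O(n^(1/19)). The integral is n^(1 + 1/19) / (1 + 1/19) = n^((1+19)/19) / ((1+19)/19) = (19/20) · n^(20/19).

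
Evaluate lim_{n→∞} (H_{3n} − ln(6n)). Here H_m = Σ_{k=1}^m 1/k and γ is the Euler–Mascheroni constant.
lim = −ln 2 + γ

By Euler-Maclaurin, H_m = ln m + γ + O(1/m). So
  H_{3n} − ln(6n) = ln(3n) + γ − ln(6n) + O(1/n)
                       = ln(3/6) + γ + O(1/n).
Hence the limit is ln(3/6) + γ (= −ln 2).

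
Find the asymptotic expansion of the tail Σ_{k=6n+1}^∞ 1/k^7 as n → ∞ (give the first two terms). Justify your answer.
Σ_{k>6n} 1/k^7 = 1/(6 · (6n)^6) − 1/(2 · (6n)^7) + O(1/(6n)^8)

Compare to the integral: ∫_{6n}^∞ x^(−7) dx = [−x^(−6)/6]_{6n}^∞ = 1/((7−1)·(6n)^6). The Euler-Maclaurin correction adds −f(6n)/2 = −1/(2·(6n)^7). Euler-Maclaurin then gives
  Σ_{k>6n} 1/k^7 = ∫_{6n}^∞ dx/x^7 − 1/(2·(6n)^7) + O(1/(6n)^8).
(Equivalently this is ζ(7) − Σ_{k≤6n} 1/k^7.)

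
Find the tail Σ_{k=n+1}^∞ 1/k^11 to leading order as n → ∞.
Σ_{k>n} 1/k^11 ~ 1/(10 · n^10)

Compare to the integral: ∫_{n}^∞ x^(−11) dx = [−x^(−10)/10]_{n}^∞ = 1/((11−1)·n^10). Euler-Maclaurin then gives
  Σ_{k>n} 1/k^11 = ∫_{n}^∞ dx/x^11 − 1/(2·n^11) + O(1/n^12).
(Equivalently this is ζ(11) − Σ_{k≤n} 1/k^11.)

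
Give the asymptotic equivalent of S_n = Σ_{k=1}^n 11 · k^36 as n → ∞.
S_n ~ 11 · n^37 / 37

By integral comparison (Euler-Maclaurin), Σ_{k=1}^n 11 · k^36 = 11 · ∫_0^n x^36 dx + O(n^36) = 11 · n^37/37 + O(n^36). (Equivalently, Faulhaber's formula gives the same leading term.)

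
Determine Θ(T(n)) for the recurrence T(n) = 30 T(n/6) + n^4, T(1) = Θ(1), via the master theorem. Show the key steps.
T(n) = Θ(n^4)

log_6 30 ≈ 1.898. f(n) = n^4 dominates n^(log_6 30) since 4 > 1.898, and the regularity condition a·f(n/b) = 30·(n/6)^4 = (30/1296)·n^4 ≤ c·f(n) holds with c = 30/1296 ≈ 0.0231 < 1. So this is Case 3: T(n) = Θ(f(n)) = Θ(n^4).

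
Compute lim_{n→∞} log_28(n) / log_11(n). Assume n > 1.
lim = ln(11) / ln(28) = log_28(11)

Change of base: log_28(n) = ln n / ln 28 and log_11(n) = ln n / ln 11. The ratio is (ln n / ln 28) · (ln 11 / ln n) = ln 11 / ln 28, a constant independent of n. So the limit is ln 11 / ln 28 = log_28(11).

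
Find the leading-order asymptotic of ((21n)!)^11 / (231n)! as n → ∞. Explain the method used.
((21n)!)^11/(231n)! ~ ((2π·21n)^(10/2) / sqrt(11)) · 11^(−11·21n)  →  0

Write N = 21n. Stirling: N! ~ sqrt(2π N)(N/e)^N and (11N)! ~ sqrt(2π·11N)·(11N/e)^(11N).
  (N!)^11/(11N)! ~ (2π N)^(11/2) (N/e)^(11N) / [sqrt(2π·11N) (11N/e)^(11N)]
     = (2π N)^(11/2) / sqrt(2π·11N) · (N/(11N))^(11N)
     = (2π N)^((11−1)/2) / sqrt(11) · 11^(−11N).
Since 11^11 > 1, the factor 11^(−11N) decays exponentially, so the ratio → 0. Substituting N = 21n gives the stated form.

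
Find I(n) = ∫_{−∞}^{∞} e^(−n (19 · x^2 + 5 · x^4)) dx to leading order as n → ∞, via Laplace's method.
I(n) ~ sqrt(π/(19n))

φ(x) = 19 · x^2 + 5 · x^4 has its unique global minimum at x* = 0 (since φ'(x) = 38x + 20x^3 = 0 only at x = 0 for real x with both coefficients positive, and φ → ∞ as |x| → ∞). At x* = 0, φ(0) = 0 and φ''(0) = 38. Laplace's method then gives
  I(n) ~ sqrt(2π / (n · φ''(0))) · e^(−n φ(0)) = sqrt(2π / (38n)) = sqrt(π/(19n)).
The 5 · x^4 term contributes only at subleading order (an O(1/n) relative correction).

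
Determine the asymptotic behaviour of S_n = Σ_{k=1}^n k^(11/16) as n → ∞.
S_n ~ (16/27) · n^(27/16)

Integral comparison: Σ_{k=1}^n k^(11/16) = ∫_0^n x^(11/16) dx + O(n^(11/16)). The integral is n^(1 + 11/16) / (1 + 11/16) = n^((11+16)/16) / ((11+16)/16) = (16/27) · n^(27/16).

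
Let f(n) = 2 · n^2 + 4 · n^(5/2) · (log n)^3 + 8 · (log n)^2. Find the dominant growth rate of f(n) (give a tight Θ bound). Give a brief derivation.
f(n) ∈ Θ(n^(5/2) · (log n)^3)

Compare the terms by growth order. For large n, n^a · (log n)^b dominates n^a' · (log n)^b' iff a > a', or (a = a' and b > b'). Ranking the 3 terms shows the dominant one is 4 · n^(5/2) · (log n)^3. Hence f(n) ∈ Θ(n^(5/2) · (log n)^3).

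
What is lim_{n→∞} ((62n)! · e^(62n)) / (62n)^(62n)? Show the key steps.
lim = ∞

Stirling: (62n)! ~ sqrt(2π·62n) · (62n/e)^(62n). Hence
  (62n)! · e^(62n) / (62n)^(62n) ~ sqrt(2π·62n) = sqrt(2π·62) · sqrt(n) → ∞.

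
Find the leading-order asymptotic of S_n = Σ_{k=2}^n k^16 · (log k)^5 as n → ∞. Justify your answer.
S_n ~ n^17 · (log n)^5 / 17

By integral comparison, S_n = ∫_1^n x^16 · (log x)^5 dx + O(n^16 · (log n)^5). For the integral, the leading term of ∫_1^n x^16 (log x)^5 dx is n^17/17 · (log n)^5 (by repeated integration by parts; each step lowers the log-exponent and produces a relatively O(1/log n) correction). Hence S_n ~ n^17 · (log n)^5 / 17.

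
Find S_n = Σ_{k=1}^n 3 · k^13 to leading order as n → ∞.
S_n ~ 3 · n^14 / 14

By integral comparison (Euler-Maclaurin), Σ_{k=1}^n 3 · k^13 = 3 · ∫_0^n x^13 dx + O(n^13) = 3 · n^14/14 + O(n^13). (Equivalently, Faulhaber's formula gives the same leading term.)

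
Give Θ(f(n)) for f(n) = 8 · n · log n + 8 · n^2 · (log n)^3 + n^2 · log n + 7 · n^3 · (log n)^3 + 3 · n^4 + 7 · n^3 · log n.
f(n) ∈ Θ(n^4)

Compare the terms by growth order. For large n, n^a · (log n)^b dominates n^a' · (log n)^b' iff a > a', or (a = a' and b > b'). Ranking the 6 terms shows the dominant one is 3 · n^4. Hence f(n) ∈ Θ(n^4).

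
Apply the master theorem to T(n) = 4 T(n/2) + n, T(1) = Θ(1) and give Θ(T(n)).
T(n) = Θ(n^2)

Master theorem: compare f(n) = n to n^(log_2 4) where log_2 4 = 2. Since 1 < log_2 4, we have f(n) = O(n^(log_2 4 − ε)) for some ε > 0 — Case 1. Hence T(n) = Θ(n^(log_2 4)) = Θ(n^2).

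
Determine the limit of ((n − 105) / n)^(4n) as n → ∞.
lim = e^(−420)

Rewrite as (1 − 105/n)^(4n). By the standard limit (1 + x/n)^n → e^x, we have (1 − 105/n)^n → e^(−105), and raising to the 4th power gives e^(−420).
More precisely, ln[(1 − 105/n)^(4n)] = 4n · ln(1 − 105/n) = 4n · (-105/n + O(1/n^2)) = -420 + O(1/n) → -420.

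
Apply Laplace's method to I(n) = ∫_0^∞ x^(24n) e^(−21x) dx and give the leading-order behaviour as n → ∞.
I(n) ~ (sqrt(2π·24n) / 21) · (24n/(21e))^(24n)

Write the integrand as exp(24n ln x − 21x) and set f(x) = 24n ln x − 21x. Then f'(x) = 24n/x − 21 = 0 at x* = 24n/21, and f''(x*) = −24n/x*^2 = −21^2/(24n). Laplace's method (interior maximum) gives
  I(n) ~ e^(f(x*)) · sqrt(2π / |f''(x*)|)
        = exp(24n ln(24n/21) − 24n) · sqrt(2π · 24n / 21^2)
        = (24n/21)^(24n) e^(−24n) · sqrt(2π·24n) / 21
        = (sqrt(2π·24n) / 21) · (24n/(21e))^(24n).
This matches Γ(24n+1)/21^(24n+1) with Stirling applied to Γ.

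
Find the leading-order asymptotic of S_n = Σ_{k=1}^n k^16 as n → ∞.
S_n ~ n^17 / 17

By integral comparison (Euler-Maclaurin), Σ_{k=1}^n k^16 = ∫_0^n x^16 dx + O(n^16) = n^17/17 + O(n^16). (Equivalently, Faulhaber's formula gives the same leading term.)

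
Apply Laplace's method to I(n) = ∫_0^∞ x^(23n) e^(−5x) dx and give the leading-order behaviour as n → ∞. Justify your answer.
I(n) ~ (sqrt(2π·23n) / 5) · (23n/(5e))^(23n)

Write the integrand as exp(23n ln x − 5x) and set f(x) = 23n ln x − 5x. Then f'(x) = 23n/x − 5 = 0 at x* = 23n/5, and f''(x*) = −23n/x*^2 = −5^2/(23n). Laplace's method (interior maximum) gives
  I(n) ~ e^(f(x*)) · sqrt(2π / |f''(x*)|)
        = exp(23n ln(23n/5) − 23n) · sqrt(2π · 23n / 5^2)
        = (23n/5)^(23n) e^(−23n) · sqrt(2π·23n) / 5
        = (sqrt(2π·23n) / 5) · (23n/(5e))^(23n).
This matches Γ(23n+1)/5^(23n+1) with Stirling applied to Γ.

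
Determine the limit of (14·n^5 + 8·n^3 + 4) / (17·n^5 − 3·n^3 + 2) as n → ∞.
lim = 14/17

For large n the leading n^5 terms dominate both numerator and denominator. Dividing top and bottom by n^5, every other term tends to 0, leaving 14/17.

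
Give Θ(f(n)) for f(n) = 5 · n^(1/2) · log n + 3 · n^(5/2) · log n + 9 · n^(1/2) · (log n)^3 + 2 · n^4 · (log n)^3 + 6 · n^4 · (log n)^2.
f(n) ∈ Θ(n^4 · (log n)^3)

Compare the terms by growth order. For large n, n^a · (log n)^b dominates n^a' · (log n)^b' iff a > a', or (a = a' and b > b'). Ranking the 5 terms shows the dominant one is 2 · n^4 · (log n)^3. Hence f(n) ∈ Θ(n^4 · (log n)^3).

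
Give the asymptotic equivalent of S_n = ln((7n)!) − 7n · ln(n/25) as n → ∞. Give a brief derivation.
S_n ~ 7n · (ln 175 − 1) + O(ln n)

Stirling: ln((7n)!) = 7n ln(7n) − 7n + O(ln n).
  S_n = 7n ln(7n) − 7n − 7n ln(n/25) + O(ln n)
      = 7n ln(7n) − 7n ln n + 7n ln 25 − 7n + O(ln n)
      = 7n ln 7 + 7n ln 25 − 7n + O(ln n)
      = 7n (ln 175 − 1) + O(ln n).
Numerically ln(175) − 1 ≈ 4.1648.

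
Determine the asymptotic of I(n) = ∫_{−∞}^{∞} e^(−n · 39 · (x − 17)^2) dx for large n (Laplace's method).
I(n) = sqrt(π/(39n))

Here φ(x) = 39 · (x − 17)^2 has its unique minimum at x* = 17 with φ(x*) = 0 and φ''(x*) = 78. Laplace's method gives
  I(n) ~ e^(−n φ(x*)) · sqrt(2π / (n · φ''(x*))) = sqrt(2π / (78n)) = sqrt(π/(39n)).
This is exact: substituting u = (x − 17)·sqrt(39n) gives I(n) = (1/sqrt(39n)) ∫_{−∞}^{∞} e^(−u^2) du = sqrt(π/(39n)).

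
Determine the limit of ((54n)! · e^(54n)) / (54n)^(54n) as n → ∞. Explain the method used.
lim = ∞

Stirling: (54n)! ~ sqrt(2π·54n) · (54n/e)^(54n). Hence
  (54n)! · e^(54n) / (54n)^(54n) ~ sqrt(2π·54n) = sqrt(2π·54) · sqrt(n) → ∞.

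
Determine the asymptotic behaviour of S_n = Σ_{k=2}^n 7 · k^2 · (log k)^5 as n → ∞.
S_n ~ 7 · n^3 · (log n)^5 / 3

By integral comparison, S_n = ∫_1^n 7 · x^2 · (log x)^5 dx + O(n^2 · (log n)^5). For the integral, the leading term of ∫_1^n x^2 (log x)^5 dx is n^3/3 · (log n)^5 (by repeated integration by parts; each step lowers the log-exponent and produces a relatively O(1/log n) correction). Hence S_n ~ 7 · n^3 · (log n)^5 / 3.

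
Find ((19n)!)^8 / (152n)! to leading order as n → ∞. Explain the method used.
((19n)!)^8/(152n)! ~ ((2π·19n)^(7/2) / sqrt(8)) · 8^(−8·19n)  →  0

Write N = 19n. Stirling: N! ~ sqrt(2π N)(N/e)^N and (8N)! ~ sqrt(2π·8N)·(8N/e)^(8N).
  (N!)^8/(8N)! ~ (2π N)^(8/2) (N/e)^(8N) / [sqrt(2π·8N) (8N/e)^(8N)]
     = (2π N)^(8/2) / sqrt(2π·8N) · (N/(8N))^(8N)
     = (2π N)^((8−1)/2) / sqrt(8) · 8^(−8N).
Since 8^8 > 1, the factor 8^(−8N) decays exponentially, so the ratio → 0. Substituting N = 19n gives the stated form.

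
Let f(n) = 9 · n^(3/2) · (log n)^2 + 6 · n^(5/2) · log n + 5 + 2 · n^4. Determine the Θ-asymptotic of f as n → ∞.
f(n) ∈ Θ(n^4)

Compare the terms by growth order. For large n, n^a · (log n)^b dominates n^a' · (log n)^b' iff a > a', or (a = a' and b > b'). Ranking the 4 terms shows the dominant one is 2 · n^4. Hence f(n) ∈ Θ(n^4).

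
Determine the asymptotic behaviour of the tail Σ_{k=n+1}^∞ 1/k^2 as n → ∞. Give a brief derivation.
Σ_{k>n} 1/k^2 ~ 1/(1 · n)

Compare to the integral: ∫_{n}^∞ x^(−2) dx = [−x^(−1)/1]_{n}^∞ = 1/((2−1)·n). Euler-Maclaurin then gives
  Σ_{k>n} 1/k^2 = ∫_{n}^∞ dx/x^2 − 1/(2·n^2) + O(1/n^3).
(Equivalently this is ζ(2) − Σ_{k≤n} 1/k^2.)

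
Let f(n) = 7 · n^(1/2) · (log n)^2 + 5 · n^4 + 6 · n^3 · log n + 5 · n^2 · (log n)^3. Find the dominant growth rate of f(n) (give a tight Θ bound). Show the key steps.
f(n) ∈ Θ(n^4)

Compare the terms by growth order. For large n, n^a · (log n)^b dominates n^a' · (log n)^b' iff a > a', or (a = a' and b > b'). Ranking the 4 terms shows the dominant one is 5 · n^4. Hence f(n) ∈ Θ(n^4).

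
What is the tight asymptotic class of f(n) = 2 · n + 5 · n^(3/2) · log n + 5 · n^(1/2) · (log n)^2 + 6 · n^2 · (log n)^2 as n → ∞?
f(n) ∈ Θ(n^2 · (log n)^2)

Compare the terms by growth order. For large n, n^a · (log n)^b dominates n^a' · (log n)^b' iff a > a', or (a = a' and b > b'). Ranking the 4 terms shows the dominant one is 6 · n^2 · (log n)^2. Hence f(n) ∈ Θ(n^2 · (log n)^2).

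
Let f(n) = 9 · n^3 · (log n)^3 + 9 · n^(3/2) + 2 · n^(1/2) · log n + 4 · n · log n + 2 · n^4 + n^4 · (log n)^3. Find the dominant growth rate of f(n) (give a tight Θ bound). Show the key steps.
f(n) ∈ Θ(n^4 · (log n)^3)

Compare the terms by growth order. For large n, n^a · (log n)^b dominates n^a' · (log n)^b' iff a > a', or (a = a' and b > b'). Ranking the 6 terms shows the dominant one is n^4 · (log n)^3. Hence f(n) ∈ Θ(n^4 · (log n)^3).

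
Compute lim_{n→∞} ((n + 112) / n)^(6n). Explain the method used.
lim = e^672

Rewrite as (1 + 112/n)^(6n). By the standard limit (1 + x/n)^n → e^x, we have (1 + 112/n)^n → e^112, and raising to the 6th power gives e^672.
More precisely, ln[(1 + 112/n)^(6n)] = 6n · ln(1 + 112/n) = 6n · (112/n + O(1/n^2)) = 672 + O(1/n) → 672.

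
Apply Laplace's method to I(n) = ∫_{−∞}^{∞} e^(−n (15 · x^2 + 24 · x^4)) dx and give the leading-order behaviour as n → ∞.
I(n) ~ sqrt(π/(15n))

φ(x) = 15 · x^2 + 24 · x^4 has its unique global minimum at x* = 0 (since φ'(x) = 30x + 96x^3 = 0 only at x = 0 for real x with both coefficients positive, and φ → ∞ as |x| → ∞). At x* = 0, φ(0) = 0 and φ''(0) = 30. Laplace's method then gives
  I(n) ~ sqrt(2π / (n · φ''(0))) · e^(−n φ(0)) = sqrt(2π / (30n)) = sqrt(π/(15n)).
The 24 · x^4 term contributes only at subleading order (an O(1/n) relative correction).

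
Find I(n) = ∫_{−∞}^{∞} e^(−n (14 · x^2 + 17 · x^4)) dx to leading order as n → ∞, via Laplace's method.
I(n) ~ sqrt(π/(14n))

φ(x) = 14 · x^2 + 17 · x^4 has its unique global minimum at x* = 0 (since φ'(x) = 28x + 68x^3 = 0 only at x = 0 for real x with both coefficients positive, and φ → ∞ as |x| → ∞). At x* = 0, φ(0) = 0 and φ''(0) = 28. Laplace's method then gives
  I(n) ~ sqrt(2π / (n · φ''(0))) · e^(−n φ(0)) = sqrt(2π / (28n)) = sqrt(π/(14n)).
The 17 · x^4 term contributes only at subleading order (an O(1/n) relative correction).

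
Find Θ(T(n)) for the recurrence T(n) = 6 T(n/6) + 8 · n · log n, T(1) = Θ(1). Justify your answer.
T(n) = Θ(n · (log n)^2)

Here log_6 6 = 1 and f(n) = 8 · n · log n = Θ(n^(log_6 6) · (log n)^1). This is the extended Case 2 of the master theorem (f matches the critical exponent up to log factors), giving T(n) = Θ(n^(log_6 6) · (log n)^(1+1)) = Θ(n · (log n)^2).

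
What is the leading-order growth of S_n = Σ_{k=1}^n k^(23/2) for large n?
S_n ~ (2/25) · n^(25/2)

Integral comparison: Σ_{k=1}^n k^(23/2) = ∫_0^n x^(23/2) dx + O(n^(23/2)). The integral is n^(1 + 23/2) / (1 + 23/2) = n^((23+2)/2) / ((23+2)/2) = (2/25) · n^(25/2).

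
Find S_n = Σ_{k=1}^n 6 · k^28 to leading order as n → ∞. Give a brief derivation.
S_n ~ 6 · n^29 / 29

By integral comparison (Euler-Maclaurin), Σ_{k=1}^n 6 · k^28 = 6 · ∫_0^n x^28 dx + O(n^28) = 6 · n^29/29 + O(n^28). (Equivalently, Faulhaber's formula gives the same leading term.)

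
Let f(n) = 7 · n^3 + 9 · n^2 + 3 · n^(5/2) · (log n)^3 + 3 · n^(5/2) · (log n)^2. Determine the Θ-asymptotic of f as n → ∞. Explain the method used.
f(n) ∈ Θ(n^3)

Compare the terms by growth order. For large n, n^a · (log n)^b dominates n^a' · (log n)^b' iff a > a', or (a = a' and b > b'). Ranking the 4 terms shows the dominant one is 7 · n^3. Hence f(n) ∈ Θ(n^3).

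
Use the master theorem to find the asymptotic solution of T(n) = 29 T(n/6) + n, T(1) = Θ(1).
T(n) = Θ(n^(log_6 29))

Master theorem: compare f(n) = n to n^(log_6 29) where log_6 29 ≈ 1.879. Since 1 < log_6 29, we have f(n) = O(n^(log_6 29 − ε)) for some ε > 0 — Case 1. Hence T(n) = Θ(n^(log_6 29)).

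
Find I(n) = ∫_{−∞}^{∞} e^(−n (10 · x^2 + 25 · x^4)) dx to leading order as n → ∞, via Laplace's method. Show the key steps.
I(n) ~ sqrt(π/(10n))

φ(x) = 10 · x^2 + 25 · x^4 has its unique global minimum at x* = 0 (since φ'(x) = 20x + 100x^3 = 0 only at x = 0 for real x with both coefficients positive, and φ → ∞ as |x| → ∞). At x* = 0, φ(0) = 0 and φ''(0) = 20. Laplace's method then gives
  I(n) ~ sqrt(2π / (n · φ''(0))) · e^(−n φ(0)) = sqrt(2π / (20n)) = sqrt(π/(10n)).
The 25 · x^4 term contributes only at subleading order (an O(1/n) relative correction).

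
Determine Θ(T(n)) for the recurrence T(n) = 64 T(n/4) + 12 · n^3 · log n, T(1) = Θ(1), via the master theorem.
T(n) = Θ(n^3 · (log n)^2)

Here log_4 64 = 3 and f(n) = 12 · n^3 · log n = Θ(n^(log_4 64) · (log n)^1). This is the extended Case 2 of the master theorem (f matches the critical exponent up to log factors), giving T(n) = Θ(n^(log_4 64) · (log n)^(1+1)) = Θ(n^3 · (log n)^2).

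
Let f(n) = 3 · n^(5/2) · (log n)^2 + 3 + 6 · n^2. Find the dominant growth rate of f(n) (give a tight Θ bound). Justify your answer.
f(n) ∈ Θ(n^(5/2) · (log n)^2)

Compare the terms by growth order. For large n, n^a · (log n)^b dominates n^a' · (log n)^b' iff a > a', or (a = a' and b > b'). Ranking the 3 terms shows the dominant one is 3 · n^(5/2) · (log n)^2. Hence f(n) ∈ Θ(n^(5/2) · (log n)^2).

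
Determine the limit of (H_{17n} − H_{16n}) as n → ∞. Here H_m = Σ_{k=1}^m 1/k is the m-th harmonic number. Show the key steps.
lim = ln(17/16)

Euler-Maclaurin gives H_m = ln m + γ + 1/(2m) + O(1/m^2). The γ and O(1/m) terms cancel in the difference:
  H_{17n} − H_{16n} = ln(17n) − ln(16n) + O(1/n) = ln(17/16) + O(1/n).
Hence the limit is ln(17/16).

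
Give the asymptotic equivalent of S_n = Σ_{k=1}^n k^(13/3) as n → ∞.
S_n ~ (3/16) · n^(16/3)

Integral comparison: Σ_{k=1}^n k^(13/3) = ∫_0^n x^(13/3) dx + O(n^(13/3)). The integral is n^(1 + 13/3) / (1 + 13/3) = n^((13+3)/3) / ((13+3)/3) = (3/16) · n^(16/3).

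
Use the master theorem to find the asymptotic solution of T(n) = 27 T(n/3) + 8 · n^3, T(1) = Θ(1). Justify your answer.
T(n) = Θ(n^3 log n)

log_3 27 = 3, and f(n) = 8 · n^3 = Θ(n^(log_3 27)). This is Case 2 of the master theorem: T(n) = Θ(f(n) · log n) = Θ(n^3 log n).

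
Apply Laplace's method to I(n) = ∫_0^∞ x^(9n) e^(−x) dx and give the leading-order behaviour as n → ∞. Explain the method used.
I(n) ~ sqrt(2π·9n) · (9n/e)^(9n)

Write the integrand as exp(9n ln x − x) and set f(x) = 9n ln x − x. Then f'(x) = 9n/x − 1 = 0 at x* = 9n, and f''(x*) = −9n/x*^2 = −1/(9n). Laplace's method (interior maximum) gives
  I(n) ~ e^(f(x*)) · sqrt(2π / |f''(x*)|)
        = exp(9n ln(9n) − 9n) · sqrt(2π · 9n)
        = (9n)^(9n) e^(−9n) · sqrt(2π·9n)
        = sqrt(2π·9n) · (9n/e)^(9n).
This matches Γ(9n+1) with Stirling applied to Γ.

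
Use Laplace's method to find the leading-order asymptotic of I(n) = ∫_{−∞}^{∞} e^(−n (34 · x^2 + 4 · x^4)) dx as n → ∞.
I(n) ~ sqrt(π/(34n))

φ(x) = 34 · x^2 + 4 · x^4 has its unique global minimum at x* = 0 (since φ'(x) = 68x + 16x^3 = 0 only at x = 0 for real x with both coefficients positive, and φ → ∞ as |x| → ∞). At x* = 0, φ(0) = 0 and φ''(0) = 68. Laplace's method then gives
  I(n) ~ sqrt(2π / (n · φ''(0))) · e^(−n φ(0)) = sqrt(2π / (68n)) = sqrt(π/(34n)).
The 4 · x^4 term contributes only at subleading order (an O(1/n) relative correction).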